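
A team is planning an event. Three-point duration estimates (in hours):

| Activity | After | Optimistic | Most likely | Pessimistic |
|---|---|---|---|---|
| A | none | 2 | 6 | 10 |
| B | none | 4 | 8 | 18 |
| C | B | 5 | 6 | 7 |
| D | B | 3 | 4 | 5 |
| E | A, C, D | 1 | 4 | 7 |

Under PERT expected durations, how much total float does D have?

2 hours

te_A = (2 + 4·6 + 10)/6 = 36/6 = 6
te_B = (4 + 4·8 + 18)/6 = 54/6 = 9
te_C = (5 + 4·6 + 7)/6 = 36/6 = 6
te_D = (3 + 4·4 + 5)/6 = 24/6 = 4
te_E = (1 + 4·4 + 7)/6 = 24/6 = 4

Forward pass:
ES_A = 0; EF_A = 6
ES_B = 0; EF_B = 9
ES_C = 9; EF_C = 9+6 = 15
ES_D = 9; EF_D = 9+4 = 13
ES_E = max(EF_A=6, EF_C=15, EF_D=13) = 15; EF_E = 15+4 = 19
Expected project duration μ = 19 hours. Critical path: B → C → E.

Backward pass:
LF_E = 19; LS_E = 19−4 = 15
LF_D = LS_E = 15; LS_D = 15−4 = 11
LF_C = LS_E = 15; LS_C = 15−6 = 9
LF_B = min(LS_C=9, LS_D=11) = 9; LS_B = 9−9 = 0
LF_A = LS_E = 15; LS_A = 15−6 = 9
Slack_D = LS_D − ES_D = 11 − 9 = 2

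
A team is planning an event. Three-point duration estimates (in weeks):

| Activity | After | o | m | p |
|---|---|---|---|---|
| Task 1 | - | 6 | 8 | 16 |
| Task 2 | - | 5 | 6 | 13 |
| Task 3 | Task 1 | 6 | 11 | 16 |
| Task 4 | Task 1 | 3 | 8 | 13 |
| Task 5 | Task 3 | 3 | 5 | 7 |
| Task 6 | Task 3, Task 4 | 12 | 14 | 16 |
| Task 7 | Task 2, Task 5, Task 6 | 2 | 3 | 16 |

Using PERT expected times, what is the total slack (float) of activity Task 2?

te_Task 1 = (6 + 4·8 + 16)/6 = 54/6 = 9
te_Task 2 = (5 + 4·6 + 13)/6 = 42/6 = 7
te_Task 3 = (6 + 4·11 + 16)/6 = 66/6 = 11
te_Task 4 = (3 + 4·8 + 13)/6 = 48/6 = 8
te_Task 5 = (3 + 4·5 + 7)/6 = 30/6 = 5
te_Task 6 = (12 + 4·14 + 16)/6 = 84/6 = 14
te_Task 7 = (2 + 4·3 + 16)/6 = 30/6 = 5

Forward pass:
ES_Task 1 = 0; EF_Task 1 = 9
ES_Task 2 = 0; EF_Task 2 = 7
ES_Task 3 = 9; EF_Task 3 = 9+11 = 20
ES_Task 4 = 9; EF_Task 4 = 9+8 = 17
ES_Task 5 = 20; EF_Task 5 = 20+5 = 25
ES_Task 6 = max(EF_Task 3=20, EF_Task 4=17) = 20; EF_Task 6 = 20+14 = 34
ES_Task 7 = max(EF_Task 2=7, EF_Task 5=25, EF_Task 6=34) = 34; EF_Task 7 = 34+5 = 39
Expected project duration μ = 39 weeks. Critical path: Task 1 → Task 3 → Task 6 → Task 7.

Backward pass:
LF_Task 7 = 39; LS_Task 7 = 39−5 = 34
LF_Task 6 = LS_Task 7 = 34; LS_Task 6 = 34−14 = 20
LF_Task 5 = LS_Task 7 = 34; LS_Task 5 = 34−5 = 29
LF_Task 4 = LS_Task 6 = 20; LS_Task 4 = 20−8 = 12
LF_Task 3 = min(LS_Task 5=29, LS_Task 6=20) = 20; LS_Task 3 = 20−11 = 9
LF_Task 2 = LS_Task 7 = 34; LS_Task 2 = 34−7 = 27
LF_Task 1 = min(LS_Task 3=9, LS_Task 4=12) = 9; LS_Task 1 = 9−9 = 0
Slack_Task 2 = LS_Task 2 − ES_Task 2 = 27 − 0 = 27

27 weeks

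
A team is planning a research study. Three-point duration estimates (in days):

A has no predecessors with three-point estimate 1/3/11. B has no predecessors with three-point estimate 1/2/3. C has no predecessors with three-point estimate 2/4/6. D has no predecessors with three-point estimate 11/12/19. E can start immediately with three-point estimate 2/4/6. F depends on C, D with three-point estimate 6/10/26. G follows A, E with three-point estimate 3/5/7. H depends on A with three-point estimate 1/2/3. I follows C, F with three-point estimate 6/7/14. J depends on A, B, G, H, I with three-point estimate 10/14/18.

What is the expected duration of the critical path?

47 days

te_A = (1 + 4·3 + 11)/6 = 24/6 = 4
te_B = (1 + 4·2 + 3)/6 = 12/6 = 2
te_C = (2 + 4·4 + 6)/6 = 24/6 = 4
te_D = (11 + 4·12 + 19)/6 = 78/6 = 13
te_E = (2 + 4·4 + 6)/6 = 24/6 = 4
te_F = (6 + 4·10 + 26)/6 = 72/6 = 12
te_G = (3 + 4·5 + 7)/6 = 30/6 = 5
te_H = (1 + 4·2 + 3)/6 = 12/6 = 2
te_I = (6 + 4·7 + 14)/6 = 48/6 = 8
te_J = (10 + 4·14 + 18)/6 = 84/6 = 14

Forward pass:
ES_A = 0; EF_A = 4
ES_B = 0; EF_B = 2
ES_C = 0; EF_C = 4
ES_D = 0; EF_D = 13
ES_E = 0; EF_E = 4
ES_F = max(EF_C=4, EF_D=13) = 13; EF_F = 13+12 = 25
ES_G = max(EF_A=4, EF_E=4) = 4; EF_G = 4+5 = 9
ES_H = 4; EF_H = 4+2 = 6
ES_I = max(EF_C=4, EF_F=25) = 25; EF_I = 25+8 = 33
ES_J = max(EF_A=4, EF_B=2, EF_G=9, EF_H=6, EF_I=33) = 33; EF_J = 33+14 = 47
Expected project duration μ = 47 days. Critical path: D → F → I → J.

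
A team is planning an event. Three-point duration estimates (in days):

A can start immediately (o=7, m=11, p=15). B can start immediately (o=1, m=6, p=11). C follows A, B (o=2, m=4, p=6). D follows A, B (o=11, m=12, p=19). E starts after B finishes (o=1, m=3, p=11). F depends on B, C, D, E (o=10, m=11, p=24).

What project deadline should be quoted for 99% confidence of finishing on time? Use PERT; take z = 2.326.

44.0 days

te_A = (7 + 4·11 + 15)/6 = 66/6 = 11; σ²_A = ((15−7)/6)² = 1.778
te_B = (1 + 4·6 + 11)/6 = 36/6 = 6; σ²_B = ((11−1)/6)² = 2.778
te_C = (2 + 4·4 + 6)/6 = 24/6 = 4; σ²_C = ((6−2)/6)² = 0.444
te_D = (11 + 4·12 + 19)/6 = 78/6 = 13; σ²_D = ((19−11)/6)² = 1.778
te_E = (1 + 4·3 + 11)/6 = 24/6 = 4; σ²_E = ((11−1)/6)² = 2.778
te_F = (10 + 4·11 + 24)/6 = 78/6 = 13; σ²_F = ((24−10)/6)² = 5.444

Forward pass:
ES_A = 0; EF_A = 11
ES_B = 0; EF_B = 6
ES_C = max(EF_A=11, EF_B=6) = 11; EF_C = 11+4 = 15
ES_D = max(EF_A=11, EF_B=6) = 11; EF_D = 11+13 = 24
ES_E = 6; EF_E = 6+4 = 10
ES_F = max(EF_B=6, EF_C=15, EF_D=24, EF_E=10) = 24; EF_F = 24+13 = 37
Expected project duration μ = 37 days. Critical path: A → D → F.

Variance along critical path = 1.778 + 1.778 + 5.444 = 9.000; σ = 3.000 days.
D = μ + z·σ = 37 + 2.326·3.000 = 44.0 days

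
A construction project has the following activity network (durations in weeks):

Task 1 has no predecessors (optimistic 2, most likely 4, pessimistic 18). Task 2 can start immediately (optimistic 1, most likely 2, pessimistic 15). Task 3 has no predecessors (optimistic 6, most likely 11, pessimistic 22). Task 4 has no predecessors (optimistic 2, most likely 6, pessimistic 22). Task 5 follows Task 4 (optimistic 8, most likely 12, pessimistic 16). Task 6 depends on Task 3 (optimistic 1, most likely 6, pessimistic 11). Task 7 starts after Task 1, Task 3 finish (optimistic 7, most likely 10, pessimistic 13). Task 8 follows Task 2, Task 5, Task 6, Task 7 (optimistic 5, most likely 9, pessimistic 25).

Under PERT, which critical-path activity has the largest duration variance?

Task 8

te_Task 1 = (2 + 4·4 + 18)/6 = 36/6 = 6; σ²_Task 1 = ((18−2)/6)² = 7.111
te_Task 2 = (1 + 4·2 + 15)/6 = 24/6 = 4; σ²_Task 2 = ((15−1)/6)² = 5.444
te_Task 3 = (6 + 4·11 + 22)/6 = 72/6 = 12; σ²_Task 3 = ((22−6)/6)² = 7.111
te_Task 4 = (2 + 4·6 + 22)/6 = 48/6 = 8; σ²_Task 4 = ((22−2)/6)² = 11.111
te_Task 5 = (8 + 4·12 + 16)/6 = 72/6 = 12; σ²_Task 5 = ((16−8)/6)² = 1.778
te_Task 6 = (1 + 4·6 + 11)/6 = 36/6 = 6; σ²_Task 6 = ((11−1)/6)² = 2.778
te_Task 7 = (7 + 4·10 + 13)/6 = 60/6 = 10; σ²_Task 7 = ((13−7)/6)² = 1.000
te_Task 8 = (5 + 4·9 + 25)/6 = 66/6 = 11; σ²_Task 8 = ((25−5)/6)² = 11.111

Forward pass:
ES_Task 1 = 0; EF_Task 1 = 6
ES_Task 2 = 0; EF_Task 2 = 4
ES_Task 3 = 0; EF_Task 3 = 12
ES_Task 4 = 0; EF_Task 4 = 8
ES_Task 5 = 8; EF_Task 5 = 8+12 = 20
ES_Task 6 = 12; EF_Task 6 = 12+6 = 18
ES_Task 7 = max(EF_Task 1=6, EF_Task 3=12) = 12; EF_Task 7 = 12+10 = 22
ES_Task 8 = max(EF_Task 2=4, EF_Task 5=20, EF_Task 6=18, EF_Task 7=22) = 22; EF_Task 8 = 22+11 = 33
Expected project duration μ = 33 weeks. Critical path: Task 3 → Task 7 → Task 8.

Variances on critical path: σ²_Task 3=7.111, σ²_Task 7=1.000, σ²_Task 8=11.111.
Largest is σ²_Task 8 = 11.111.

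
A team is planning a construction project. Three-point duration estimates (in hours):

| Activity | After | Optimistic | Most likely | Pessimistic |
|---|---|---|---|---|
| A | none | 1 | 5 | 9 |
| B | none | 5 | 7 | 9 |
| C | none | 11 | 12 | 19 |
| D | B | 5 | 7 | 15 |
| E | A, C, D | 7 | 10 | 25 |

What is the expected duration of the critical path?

27 hours

te_A = (1 + 4·5 + 9)/6 = 30/6 = 5
te_B = (5 + 4·7 + 9)/6 = 42/6 = 7
te_C = (11 + 4·12 + 19)/6 = 78/6 = 13
te_D = (5 + 4·7 + 15)/6 = 48/6 = 8
te_E = (7 + 4·10 + 25)/6 = 72/6 = 12

Forward pass:
ES_A = 0; EF_A = 5
ES_B = 0; EF_B = 7
ES_C = 0; EF_C = 13
ES_D = 7; EF_D = 7+8 = 15
ES_E = max(EF_A=5, EF_C=13, EF_D=15) = 15; EF_E = 15+12 = 27
Expected project duration μ = 27 hours. Critical path: B → D → E.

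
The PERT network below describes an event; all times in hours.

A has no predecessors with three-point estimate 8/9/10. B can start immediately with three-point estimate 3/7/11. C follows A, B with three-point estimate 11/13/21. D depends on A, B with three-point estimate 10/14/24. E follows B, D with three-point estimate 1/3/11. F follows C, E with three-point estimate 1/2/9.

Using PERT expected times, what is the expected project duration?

te_A = (8 + 4·9 + 10)/6 = 54/6 = 9
te_B = (3 + 4·7 + 11)/6 = 42/6 = 7
te_C = (11 + 4·13 + 21)/6 = 84/6 = 14
te_D = (10 + 4·14 + 24)/6 = 90/6 = 15
te_E = (1 + 4·3 + 11)/6 = 24/6 = 4
te_F = (1 + 4·2 + 9)/6 = 18/6 = 3

Forward pass:
ES_A = 0; EF_A = 9
ES_B = 0; EF_B = 7
ES_C = max(EF_A=9, EF_B=7) = 9; EF_C = 9+14 = 23
ES_D = max(EF_A=9, EF_B=7) = 9; EF_D = 9+15 = 24
ES_E = max(EF_B=7, EF_D=24) = 24; EF_E = 24+4 = 28
ES_F = max(EF_C=23, EF_E=28) = 28; EF_F = 28+3 = 31
Expected project duration μ = 31 hours. Critical path: A → D → E → F.

31 hours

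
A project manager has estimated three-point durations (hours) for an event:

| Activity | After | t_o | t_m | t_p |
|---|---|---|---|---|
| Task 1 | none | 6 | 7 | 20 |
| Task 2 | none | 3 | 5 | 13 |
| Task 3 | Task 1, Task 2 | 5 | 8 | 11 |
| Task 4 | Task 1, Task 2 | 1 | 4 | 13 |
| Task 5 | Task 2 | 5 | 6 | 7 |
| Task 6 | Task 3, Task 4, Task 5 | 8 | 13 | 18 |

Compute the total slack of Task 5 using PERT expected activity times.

5 hours

te_Task 1 = (6 + 4·7 + 20)/6 = 54/6 = 9
te_Task 2 = (3 + 4·5 + 13)/6 = 36/6 = 6
te_Task 3 = (5 + 4·8 + 11)/6 = 48/6 = 8
te_Task 4 = (1 + 4·4 + 13)/6 = 30/6 = 5
te_Task 5 = (5 + 4·6 + 7)/6 = 36/6 = 6
te_Task 6 = (8 + 4·13 + 18)/6 = 78/6 = 13

Forward pass:
ES_Task 1 = 0; EF_Task 1 = 9
ES_Task 2 = 0; EF_Task 2 = 6
ES_Task 3 = max(EF_Task 1=9, EF_Task 2=6) = 9; EF_Task 3 = 9+8 = 17
ES_Task 4 = max(EF_Task 1=9, EF_Task 2=6) = 9; EF_Task 4 = 9+5 = 14
ES_Task 5 = 6; EF_Task 5 = 6+6 = 12
ES_Task 6 = max(EF_Task 3=17, EF_Task 4=14, EF_Task 5=12) = 17; EF_Task 6 = 17+13 = 30
Expected project duration μ = 30 hours. Critical path: Task 1 → Task 3 → Task 6.

Backward pass:
LF_Task 6 = 30; LS_Task 6 = 30−13 = 17
LF_Task 5 = LS_Task 6 = 17; LS_Task 5 = 17−6 = 11
LF_Task 4 = LS_Task 6 = 17; LS_Task 4 = 17−5 = 12
LF_Task 3 = LS_Task 6 = 17; LS_Task 3 = 17−8 = 9
LF_Task 2 = min(LS_Task 3=9, LS_Task 4=12, LS_Task 5=11) = 9; LS_Task 2 = 9−6 = 3
LF_Task 1 = min(LS_Task 3=9, LS_Task 4=12) = 9; LS_Task 1 = 9−9 = 0
Slack_Task 5 = LS_Task 5 − ES_Task 5 = 11 − 6 = 5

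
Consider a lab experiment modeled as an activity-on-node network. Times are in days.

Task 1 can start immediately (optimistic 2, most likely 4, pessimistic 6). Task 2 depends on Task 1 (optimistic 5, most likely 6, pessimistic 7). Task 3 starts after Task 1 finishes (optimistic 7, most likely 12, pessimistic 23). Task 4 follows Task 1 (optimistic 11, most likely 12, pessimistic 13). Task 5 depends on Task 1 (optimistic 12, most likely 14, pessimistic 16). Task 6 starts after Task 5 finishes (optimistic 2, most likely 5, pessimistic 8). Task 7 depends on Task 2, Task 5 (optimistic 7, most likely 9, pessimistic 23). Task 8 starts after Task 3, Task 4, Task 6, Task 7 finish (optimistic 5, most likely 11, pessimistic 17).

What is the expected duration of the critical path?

40 days

te_Task 1 = (2 + 4·4 + 6)/6 = 24/6 = 4
te_Task 2 = (5 + 4·6 + 7)/6 = 36/6 = 6
te_Task 3 = (7 + 4·12 + 23)/6 = 78/6 = 13
te_Task 4 = (11 + 4·12 + 13)/6 = 72/6 = 12
te_Task 5 = (12 + 4·14 + 16)/6 = 84/6 = 14
te_Task 6 = (2 + 4·5 + 8)/6 = 30/6 = 5
te_Task 7 = (7 + 4·9 + 23)/6 = 66/6 = 11
te_Task 8 = (5 + 4·11 + 17)/6 = 66/6 = 11

Forward pass:
ES_Task 1 = 0; EF_Task 1 = 4
ES_Task 2 = 4; EF_Task 2 = 4+6 = 10
ES_Task 3 = 4; EF_Task 3 = 4+13 = 17
ES_Task 4 = 4; EF_Task 4 = 4+12 = 16
ES_Task 5 = 4; EF_Task 5 = 4+14 = 18
ES_Task 6 = 18; EF_Task 6 = 18+5 = 23
ES_Task 7 = max(EF_Task 2=10, EF_Task 5=18) = 18; EF_Task 7 = 18+11 = 29
ES_Task 8 = max(EF_Task 3=17, EF_Task 4=16, EF_Task 6=23, EF_Task 7=29) = 29; EF_Task 8 = 29+11 = 40
Expected project duration μ = 40 days. Critical path: Task 1 → Task 5 → Task 7 → Task 8.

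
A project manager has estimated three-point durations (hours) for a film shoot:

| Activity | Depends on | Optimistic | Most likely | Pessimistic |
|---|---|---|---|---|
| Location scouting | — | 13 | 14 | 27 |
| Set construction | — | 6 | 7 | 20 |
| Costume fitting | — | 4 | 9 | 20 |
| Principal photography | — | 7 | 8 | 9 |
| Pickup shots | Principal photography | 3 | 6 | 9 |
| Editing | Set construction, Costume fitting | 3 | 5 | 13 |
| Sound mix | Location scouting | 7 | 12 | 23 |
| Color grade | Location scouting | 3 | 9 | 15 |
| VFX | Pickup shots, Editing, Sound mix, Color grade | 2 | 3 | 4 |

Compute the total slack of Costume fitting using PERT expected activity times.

te_Location scouting = (13 + 4·14 + 27)/6 = 96/6 = 16
te_Set construction = (6 + 4·7 + 20)/6 = 54/6 = 9
te_Costume fitting = (4 + 4·9 + 20)/6 = 60/6 = 10
te_Principal photography = (7 + 4·8 + 9)/6 = 48/6 = 8
te_Pickup shots = (3 + 4·6 + 9)/6 = 36/6 = 6
te_Editing = (3 + 4·5 + 13)/6 = 36/6 = 6
te_Sound mix = (7 + 4·12 + 23)/6 = 78/6 = 13
te_Color grade = (3 + 4·9 + 15)/6 = 54/6 = 9
te_VFX = (2 + 4·3 + 4)/6 = 18/6 = 3

Forward pass:
ES_Location scouting = 0; EF_Location scouting = 16
ES_Set construction = 0; EF_Set construction = 9
ES_Costume fitting = 0; EF_Costume fitting = 10
ES_Principal photography = 0; EF_Principal photography = 8
ES_Pickup shots = 8; EF_Pickup shots = 8+6 = 14
ES_Editing = max(EF_Set construction=9, EF_Costume fitting=10) = 10; EF_Editing = 10+6 = 16
ES_Sound mix = 16; EF_Sound mix = 16+13 = 29
ES_Color grade = 16; EF_Color grade = 16+9 = 25
ES_VFX = max(EF_Pickup shots=14, EF_Editing=16, EF_Sound mix=29, EF_Color grade=25) = 29; EF_VFX = 29+3 = 32
Expected project duration μ = 32 hours. Critical path: Location scouting → Sound mix → VFX.

Backward pass:
LF_VFX = 32; LS_VFX = 32−3 = 29
LF_Color grade = LS_VFX = 29; LS_Color grade = 29−9 = 20
LF_Sound mix = LS_VFX = 29; LS_Sound mix = 29−13 = 16
LF_Editing = LS_VFX = 29; LS_Editing = 29−6 = 23
LF_Pickup shots = LS_VFX = 29; LS_Pickup shots = 29−6 = 23
LF_Principal photography = LS_Pickup shots = 23; LS_Principal photography = 23−8 = 15
LF_Costume fitting = LS_Editing = 23; LS_Costume fitting = 23−10 = 13
LF_Set construction = LS_Editing = 23; LS_Set construction = 23−9 = 14
LF_Location scouting = min(LS_Sound mix=16, LS_Color grade=20) = 16; LS_Location scouting = 16−16 = 0
Slack_Costume fitting = LS_Costume fitting − ES_Costume fitting = 13 − 0 = 13

13 hours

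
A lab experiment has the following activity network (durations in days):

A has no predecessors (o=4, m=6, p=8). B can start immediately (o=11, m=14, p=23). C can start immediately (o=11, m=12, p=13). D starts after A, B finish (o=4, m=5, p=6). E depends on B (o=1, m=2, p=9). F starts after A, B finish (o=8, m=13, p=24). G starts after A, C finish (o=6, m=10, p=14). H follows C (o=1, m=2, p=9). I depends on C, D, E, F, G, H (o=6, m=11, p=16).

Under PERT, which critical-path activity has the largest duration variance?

te_A = (4 + 4·6 + 8)/6 = 36/6 = 6; σ²_A = ((8−4)/6)² = 0.444
te_B = (11 + 4·14 + 23)/6 = 90/6 = 15; σ²_B = ((23−11)/6)² = 4.000
te_C = (11 + 4·12 + 13)/6 = 72/6 = 12; σ²_C = ((13−11)/6)² = 0.111
te_D = (4 + 4·5 + 6)/6 = 30/6 = 5; σ²_D = ((6−4)/6)² = 0.111
te_E = (1 + 4·2 + 9)/6 = 18/6 = 3; σ²_E = ((9−1)/6)² = 1.778
te_F = (8 + 4·13 + 24)/6 = 84/6 = 14; σ²_F = ((24−8)/6)² = 7.111
te_G = (6 + 4·10 + 14)/6 = 60/6 = 10; σ²_G = ((14−6)/6)² = 1.778
te_H = (1 + 4·2 + 9)/6 = 18/6 = 3; σ²_H = ((9−1)/6)² = 1.778
te_I = (6 + 4·11 + 16)/6 = 66/6 = 11; σ²_I = ((16−6)/6)² = 2.778

Forward pass:
ES_A = 0; EF_A = 6
ES_B = 0; EF_B = 15
ES_C = 0; EF_C = 12
ES_D = max(EF_A=6, EF_B=15) = 15; EF_D = 15+5 = 20
ES_E = 15; EF_E = 15+3 = 18
ES_F = max(EF_A=6, EF_B=15) = 15; EF_F = 15+14 = 29
ES_G = max(EF_A=6, EF_C=12) = 12; EF_G = 12+10 = 22
ES_H = 12; EF_H = 12+3 = 15
ES_I = max(EF_C=12, EF_D=20, EF_E=18, EF_F=29, EF_G=22, EF_H=15) = 29; EF_I = 29+11 = 40
Expected project duration μ = 40 days. Critical path: B → F → I.

Variances on critical path: σ²_B=4.000, σ²_F=7.111, σ²_I=2.778.
Largest is σ²_F = 7.111.

F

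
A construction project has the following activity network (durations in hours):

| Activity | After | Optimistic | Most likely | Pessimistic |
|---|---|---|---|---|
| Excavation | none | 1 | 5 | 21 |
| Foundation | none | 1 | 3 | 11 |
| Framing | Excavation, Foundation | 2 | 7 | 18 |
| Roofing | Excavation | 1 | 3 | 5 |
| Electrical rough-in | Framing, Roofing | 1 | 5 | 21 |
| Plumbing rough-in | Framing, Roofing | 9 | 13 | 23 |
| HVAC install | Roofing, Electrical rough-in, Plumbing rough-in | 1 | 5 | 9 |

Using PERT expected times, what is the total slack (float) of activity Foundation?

3 hours

te_Excavation = (1 + 4·5 + 21)/6 = 42/6 = 7
te_Foundation = (1 + 4·3 + 11)/6 = 24/6 = 4
te_Framing = (2 + 4·7 + 18)/6 = 48/6 = 8
te_Roofing = (1 + 4·3 + 5)/6 = 18/6 = 3
te_Electrical rough-in = (1 + 4·5 + 21)/6 = 42/6 = 7
te_Plumbing rough-in = (9 + 4·13 + 23)/6 = 84/6 = 14
te_HVAC install = (1 + 4·5 + 9)/6 = 30/6 = 5

Forward pass:
ES_Excavation = 0; EF_Excavation = 7
ES_Foundation = 0; EF_Foundation = 4
ES_Framing = max(EF_Excavation=7, EF_Foundation=4) = 7; EF_Framing = 7+8 = 15
ES_Roofing = 7; EF_Roofing = 7+3 = 10
ES_Electrical rough-in = max(EF_Framing=15, EF_Roofing=10) = 15; EF_Electrical rough-in = 15+7 = 22
ES_Plumbing rough-in = max(EF_Framing=15, EF_Roofing=10) = 15; EF_Plumbing rough-in = 15+14 = 29
ES_HVAC install = max(EF_Roofing=10, EF_Electrical rough-in=22, EF_Plumbing rough-in=29) = 29; EF_HVAC install = 29+5 = 34
Expected project duration μ = 34 hours. Critical path: Excavation → Framing → Plumbing rough-in → HVAC install.

Backward pass:
LF_HVAC install = 34; LS_HVAC install = 34−5 = 29
LF_Plumbing rough-in = LS_HVAC install = 29; LS_Plumbing rough-in = 29−14 = 15
LF_Electrical rough-in = LS_HVAC install = 29; LS_Electrical rough-in = 29−7 = 22
LF_Roofing = min(LS_Electrical rough-in=22, LS_Plumbing rough-in=15, LS_HVAC install=29) = 15; LS_Roofing = 15−3 = 12
LF_Framing = min(LS_Electrical rough-in=22, LS_Plumbing rough-in=15) = 15; LS_Framing = 15−8 = 7
LF_Foundation = LS_Framing = 7; LS_Foundation = 7−4 = 3
LF_Excavation = min(LS_Framing=7, LS_Roofing=12) = 7; LS_Excavation = 7−7 = 0
Slack_Foundation = LS_Foundation − ES_Foundation = 3 − 0 = 3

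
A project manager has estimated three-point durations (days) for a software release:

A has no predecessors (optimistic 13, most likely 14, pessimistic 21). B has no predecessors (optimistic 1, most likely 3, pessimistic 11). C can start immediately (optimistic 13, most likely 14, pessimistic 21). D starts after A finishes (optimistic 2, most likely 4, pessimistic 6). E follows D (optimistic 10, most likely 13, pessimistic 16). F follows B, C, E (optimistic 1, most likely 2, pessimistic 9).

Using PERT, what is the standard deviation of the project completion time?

te_A = (13 + 4·14 + 21)/6 = 90/6 = 15; σ²_A = ((21−13)/6)² = 1.778
te_B = (1 + 4·3 + 11)/6 = 24/6 = 4; σ²_B = ((11−1)/6)² = 2.778
te_C = (13 + 4·14 + 21)/6 = 90/6 = 15; σ²_C = ((21−13)/6)² = 1.778
te_D = (2 + 4·4 + 6)/6 = 24/6 = 4; σ²_D = ((6−2)/6)² = 0.444
te_E = (10 + 4·13 + 16)/6 = 78/6 = 13; σ²_E = ((16−10)/6)² = 1.000
te_F = (1 + 4·2 + 9)/6 = 18/6 = 3; σ²_F = ((9−1)/6)² = 1.778

Forward pass:
ES_A = 0; EF_A = 15
ES_B = 0; EF_B = 4
ES_C = 0; EF_C = 15
ES_D = 15; EF_D = 15+4 = 19
ES_E = 19; EF_E = 19+13 = 32
ES_F = max(EF_B=4, EF_C=15, EF_E=32) = 32; EF_F = 32+3 = 35
Expected project duration μ = 35 days. Critical path: A → D → E → F.

Variance along critical path = 1.778 + 0.444 + 1.000 + 1.778 = 5.000
σ = √5.000 = 2.236 days

2.24 days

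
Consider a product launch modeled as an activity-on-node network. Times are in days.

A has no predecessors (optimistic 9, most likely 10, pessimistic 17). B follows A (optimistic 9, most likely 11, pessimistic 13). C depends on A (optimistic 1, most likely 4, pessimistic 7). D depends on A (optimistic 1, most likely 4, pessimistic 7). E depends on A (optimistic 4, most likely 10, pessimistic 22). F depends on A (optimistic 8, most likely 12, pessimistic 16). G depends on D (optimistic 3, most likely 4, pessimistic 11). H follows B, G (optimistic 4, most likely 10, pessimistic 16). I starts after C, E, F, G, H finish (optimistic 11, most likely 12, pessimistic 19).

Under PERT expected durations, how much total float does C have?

te_A = (9 + 4·10 + 17)/6 = 66/6 = 11
te_B = (9 + 4·11 + 13)/6 = 66/6 = 11
te_C = (1 + 4·4 + 7)/6 = 24/6 = 4
te_D = (1 + 4·4 + 7)/6 = 24/6 = 4
te_E = (4 + 4·10 + 22)/6 = 66/6 = 11
te_F = (8 + 4·12 + 16)/6 = 72/6 = 12
te_G = (3 + 4·4 + 11)/6 = 30/6 = 5
te_H = (4 + 4·10 + 16)/6 = 60/6 = 10
te_I = (11 + 4·12 + 19)/6 = 78/6 = 13

Forward pass:
ES_A = 0; EF_A = 11
ES_B = 11; EF_B = 11+11 = 22
ES_C = 11; EF_C = 11+4 = 15
ES_D = 11; EF_D = 11+4 = 15
ES_E = 11; EF_E = 11+11 = 22
ES_F = 11; EF_F = 11+12 = 23
ES_G = 15; EF_G = 15+5 = 20
ES_H = max(EF_B=22, EF_G=20) = 22; EF_H = 22+10 = 32
ES_I = max(EF_C=15, EF_E=22, EF_F=23, EF_G=20, EF_H=32) = 32; EF_I = 32+13 = 45
Expected project duration μ = 45 days. Critical path: A → B → H → I.

Backward pass:
LF_I = 45; LS_I = 45−13 = 32
LF_H = LS_I = 32; LS_H = 32−10 = 22
LF_G = min(LS_H=22, LS_I=32) = 22; LS_G = 22−5 = 17
LF_F = LS_I = 32; LS_F = 32−12 = 20
LF_E = LS_I = 32; LS_E = 32−11 = 21
LF_D = LS_G = 17; LS_D = 17−4 = 13
LF_C = LS_I = 32; LS_C = 32−4 = 28
LF_B = LS_H = 22; LS_B = 22−11 = 11
LF_A = min(LS_B=11, LS_C=28, LS_D=13, LS_E=21, LS_F=20) = 11; LS_A = 11−11 = 0
Slack_C = LS_C − ES_C = 28 − 11 = 17

17 days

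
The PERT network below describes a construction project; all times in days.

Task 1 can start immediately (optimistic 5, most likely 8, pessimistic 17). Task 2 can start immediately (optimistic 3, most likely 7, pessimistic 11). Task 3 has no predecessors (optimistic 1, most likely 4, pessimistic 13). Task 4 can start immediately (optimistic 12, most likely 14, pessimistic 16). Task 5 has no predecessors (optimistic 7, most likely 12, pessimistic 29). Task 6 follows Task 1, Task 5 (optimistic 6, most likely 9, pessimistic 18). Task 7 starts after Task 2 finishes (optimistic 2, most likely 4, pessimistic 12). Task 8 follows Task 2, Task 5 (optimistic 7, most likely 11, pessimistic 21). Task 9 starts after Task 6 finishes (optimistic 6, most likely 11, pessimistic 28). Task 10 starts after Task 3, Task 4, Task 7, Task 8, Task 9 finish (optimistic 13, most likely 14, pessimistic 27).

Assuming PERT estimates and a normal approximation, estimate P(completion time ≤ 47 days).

te_Task 1 = (5 + 4·8 + 17)/6 = 54/6 = 9; σ²_Task 1 = ((17−5)/6)² = 4.000
te_Task 2 = (3 + 4·7 + 11)/6 = 42/6 = 7; σ²_Task 2 = ((11−3)/6)² = 1.778
te_Task 3 = (1 + 4·4 + 13)/6 = 30/6 = 5; σ²_Task 3 = ((13−1)/6)² = 4.000
te_Task 4 = (12 + 4·14 + 16)/6 = 84/6 = 14; σ²_Task 4 = ((16−12)/6)² = 0.444
te_Task 5 = (7 + 4·12 + 29)/6 = 84/6 = 14; σ²_Task 5 = ((29−7)/6)² = 13.444
te_Task 6 = (6 + 4·9 + 18)/6 = 60/6 = 10; σ²_Task 6 = ((18−6)/6)² = 4.000
te_Task 7 = (2 + 4·4 + 12)/6 = 30/6 = 5; σ²_Task 7 = ((12−2)/6)² = 2.778
te_Task 8 = (7 + 4·11 + 21)/6 = 72/6 = 12; σ²_Task 8 = ((21−7)/6)² = 5.444
te_Task 9 = (6 + 4·11 + 28)/6 = 78/6 = 13; σ²_Task 9 = ((28−6)/6)² = 13.444
te_Task 10 = (13 + 4·14 + 27)/6 = 96/6 = 16; σ²_Task 10 = ((27−13)/6)² = 5.444

Forward pass:
ES_Task 1 = 0; EF_Task 1 = 9
ES_Task 2 = 0; EF_Task 2 = 7
ES_Task 3 = 0; EF_Task 3 = 5
ES_Task 4 = 0; EF_Task 4 = 14
ES_Task 5 = 0; EF_Task 5 = 14
ES_Task 6 = max(EF_Task 1=9, EF_Task 5=14) = 14; EF_Task 6 = 14+10 = 24
ES_Task 7 = 7; EF_Task 7 = 7+5 = 12
ES_Task 8 = max(EF_Task 2=7, EF_Task 5=14) = 14; EF_Task 8 = 14+12 = 26
ES_Task 9 = 24; EF_Task 9 = 24+13 = 37
ES_Task 10 = max(EF_Task 3=5, EF_Task 4=14, EF_Task 7=12, EF_Task 8=26, EF_Task 9=37) = 37; EF_Task 10 = 37+16 = 53
Expected project duration μ = 53 days. Critical path: Task 5 → Task 6 → Task 9 → Task 10.

Variance along critical path = 13.444 + 4.000 + 13.444 + 5.444 = 36.333; σ = √36.333 = 6.028 days.
Z = (47 − 53) / 6.028 = -0.995
P(T ≤ 47) = Φ(-0.995) ≈ 0.160

0.160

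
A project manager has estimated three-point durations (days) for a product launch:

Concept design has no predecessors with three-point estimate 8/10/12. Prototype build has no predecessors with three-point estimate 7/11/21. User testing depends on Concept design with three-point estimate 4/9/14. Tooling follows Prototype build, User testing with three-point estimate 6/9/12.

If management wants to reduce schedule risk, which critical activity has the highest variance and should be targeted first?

te_Concept design = (8 + 4·10 + 12)/6 = 60/6 = 10; σ²_Concept design = ((12−8)/6)² = 0.444
te_Prototype build = (7 + 4·11 + 21)/6 = 72/6 = 12; σ²_Prototype build = ((21−7)/6)² = 5.444
te_User testing = (4 + 4·9 + 14)/6 = 54/6 = 9; σ²_User testing = ((14−4)/6)² = 2.778
te_Tooling = (6 + 4·9 + 12)/6 = 54/6 = 9; σ²_Tooling = ((12−6)/6)² = 1.000

Forward pass:
ES_Concept design = 0; EF_Concept design = 10
ES_Prototype build = 0; EF_Prototype build = 12
ES_User testing = 10; EF_User testing = 10+9 = 19
ES_Tooling = max(EF_Prototype build=12, EF_User testing=19) = 19; EF_Tooling = 19+9 = 28
Expected project duration μ = 28 days. Critical path: Concept design → User testing → Tooling.

Variances on critical path: σ²_Concept design=0.444, σ²_User testing=2.778, σ²_Tooling=1.000.
Largest is σ²_User testing = 2.778.

User testing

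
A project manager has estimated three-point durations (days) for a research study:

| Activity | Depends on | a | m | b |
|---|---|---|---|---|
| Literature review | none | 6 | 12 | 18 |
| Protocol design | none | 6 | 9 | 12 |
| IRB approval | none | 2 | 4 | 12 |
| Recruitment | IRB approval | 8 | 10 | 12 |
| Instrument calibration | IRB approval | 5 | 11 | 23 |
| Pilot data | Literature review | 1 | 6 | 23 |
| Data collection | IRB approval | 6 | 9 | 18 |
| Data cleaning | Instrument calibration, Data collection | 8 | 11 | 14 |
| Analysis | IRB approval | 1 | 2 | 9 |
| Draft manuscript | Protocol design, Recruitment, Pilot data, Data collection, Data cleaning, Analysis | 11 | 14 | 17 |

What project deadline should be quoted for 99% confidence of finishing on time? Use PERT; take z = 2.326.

te_Literature review = (6 + 4·12 + 18)/6 = 72/6 = 12; σ²_Literature review = ((18−6)/6)² = 4.000
te_Protocol design = (6 + 4·9 + 12)/6 = 54/6 = 9; σ²_Protocol design = ((12−6)/6)² = 1.000
te_IRB approval = (2 + 4·4 + 12)/6 = 30/6 = 5; σ²_IRB approval = ((12−2)/6)² = 2.778
te_Recruitment = (8 + 4·10 + 12)/6 = 60/6 = 10; σ²_Recruitment = ((12−8)/6)² = 0.444
te_Instrument calibration = (5 + 4·11 + 23)/6 = 72/6 = 12; σ²_Instrument calibration = ((23−5)/6)² = 9.000
te_Pilot data = (1 + 4·6 + 23)/6 = 48/6 = 8; σ²_Pilot data = ((23−1)/6)² = 13.444
te_Data collection = (6 + 4·9 + 18)/6 = 60/6 = 10; σ²_Data collection = ((18−6)/6)² = 4.000
te_Data cleaning = (8 + 4·11 + 14)/6 = 66/6 = 11; σ²_Data cleaning = ((14−8)/6)² = 1.000
te_Analysis = (1 + 4·2 + 9)/6 = 18/6 = 3; σ²_Analysis = ((9−1)/6)² = 1.778
te_Draft manuscript = (11 + 4·14 + 17)/6 = 84/6 = 14; σ²_Draft manuscript = ((17−11)/6)² = 1.000

Forward pass:
ES_Literature review = 0; EF_Literature review = 12
ES_Protocol design = 0; EF_Protocol design = 9
ES_IRB approval = 0; EF_IRB approval = 5
ES_Recruitment = 5; EF_Recruitment = 5+10 = 15
ES_Instrument calibration = 5; EF_Instrument calibration = 5+12 = 17
ES_Pilot data = 12; EF_Pilot data = 12+8 = 20
ES_Data collection = 5; EF_Data collection = 5+10 = 15
ES_Data cleaning = max(EF_Instrument calibration=17, EF_Data collection=15) = 17; EF_Data cleaning = 17+11 = 28
ES_Analysis = 5; EF_Analysis = 5+3 = 8
ES_Draft manuscript = max(EF_Protocol design=9, EF_Recruitment=15, EF_Pilot data=20, EF_Data collection=15, EF_Data cleaning=28, EF_Analysis=8) = 28; EF_Draft manuscript = 28+14 = 42
Expected project duration μ = 42 days. Critical path: IRB approval → Instrument calibration → Data cleaning → Draft manuscript.

Variance along critical path = 2.778 + 9.000 + 1.000 + 1.000 = 13.778; σ = 3.712 days.
D = μ + z·σ = 42 + 2.326·3.712 = 50.6 days

50.6 days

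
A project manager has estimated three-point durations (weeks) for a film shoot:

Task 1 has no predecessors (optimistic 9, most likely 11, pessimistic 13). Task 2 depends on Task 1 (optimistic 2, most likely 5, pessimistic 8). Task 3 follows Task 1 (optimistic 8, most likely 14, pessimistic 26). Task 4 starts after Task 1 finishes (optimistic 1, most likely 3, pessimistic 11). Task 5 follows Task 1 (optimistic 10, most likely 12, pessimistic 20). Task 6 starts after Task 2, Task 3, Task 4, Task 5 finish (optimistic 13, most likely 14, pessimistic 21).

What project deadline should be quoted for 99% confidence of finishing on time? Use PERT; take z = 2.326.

48.8 weeks

te_Task 1 = (9 + 4·11 + 13)/6 = 66/6 = 11; σ²_Task 1 = ((13−9)/6)² = 0.444
te_Task 2 = (2 + 4·5 + 8)/6 = 30/6 = 5; σ²_Task 2 = ((8−2)/6)² = 1.000
te_Task 3 = (8 + 4·14 + 26)/6 = 90/6 = 15; σ²_Task 3 = ((26−8)/6)² = 9.000
te_Task 4 = (1 + 4·3 + 11)/6 = 24/6 = 4; σ²_Task 4 = ((11−1)/6)² = 2.778
te_Task 5 = (10 + 4·12 + 20)/6 = 78/6 = 13; σ²_Task 5 = ((20−10)/6)² = 2.778
te_Task 6 = (13 + 4·14 + 21)/6 = 90/6 = 15; σ²_Task 6 = ((21−13)/6)² = 1.778

Forward pass:
ES_Task 1 = 0; EF_Task 1 = 11
ES_Task 2 = 11; EF_Task 2 = 11+5 = 16
ES_Task 3 = 11; EF_Task 3 = 11+15 = 26
ES_Task 4 = 11; EF_Task 4 = 11+4 = 15
ES_Task 5 = 11; EF_Task 5 = 11+13 = 24
ES_Task 6 = max(EF_Task 2=16, EF_Task 3=26, EF_Task 4=15, EF_Task 5=24) = 26; EF_Task 6 = 26+15 = 41
Expected project duration μ = 41 weeks. Critical path: Task 1 → Task 3 → Task 6.

Variance along critical path = 0.444 + 9.000 + 1.778 = 11.222; σ = 3.350 weeks.
D = μ + z·σ = 41 + 2.326·3.350 = 48.8 weeks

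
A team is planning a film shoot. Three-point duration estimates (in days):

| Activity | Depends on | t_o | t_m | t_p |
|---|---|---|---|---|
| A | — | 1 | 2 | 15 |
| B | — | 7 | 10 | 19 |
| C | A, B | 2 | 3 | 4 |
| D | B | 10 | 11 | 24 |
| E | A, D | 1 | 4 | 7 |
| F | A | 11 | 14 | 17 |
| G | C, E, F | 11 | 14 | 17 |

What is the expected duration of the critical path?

te_A = (1 + 4·2 + 15)/6 = 24/6 = 4
te_B = (7 + 4·10 + 19)/6 = 66/6 = 11
te_C = (2 + 4·3 + 4)/6 = 18/6 = 3
te_D = (10 + 4·11 + 24)/6 = 78/6 = 13
te_E = (1 + 4·4 + 7)/6 = 24/6 = 4
te_F = (11 + 4·14 + 17)/6 = 84/6 = 14
te_G = (11 + 4·14 + 17)/6 = 84/6 = 14

Forward pass:
ES_A = 0; EF_A = 4
ES_B = 0; EF_B = 11
ES_C = max(EF_A=4, EF_B=11) = 11; EF_C = 11+3 = 14
ES_D = 11; EF_D = 11+13 = 24
ES_E = max(EF_A=4, EF_D=24) = 24; EF_E = 24+4 = 28
ES_F = 4; EF_F = 4+14 = 18
ES_G = max(EF_C=14, EF_E=28, EF_F=18) = 28; EF_G = 28+14 = 42
Expected project duration μ = 42 days. Critical path: B → D → E → G.

42 days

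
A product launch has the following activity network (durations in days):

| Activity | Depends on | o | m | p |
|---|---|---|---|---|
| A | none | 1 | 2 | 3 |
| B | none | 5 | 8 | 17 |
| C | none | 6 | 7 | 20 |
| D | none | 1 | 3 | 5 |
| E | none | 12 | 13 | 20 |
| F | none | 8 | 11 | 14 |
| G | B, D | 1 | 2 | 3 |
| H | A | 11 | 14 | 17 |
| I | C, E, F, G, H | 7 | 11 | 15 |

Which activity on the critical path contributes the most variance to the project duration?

I

te_A = (1 + 4·2 + 3)/6 = 12/6 = 2; σ²_A = ((3−1)/6)² = 0.111
te_B = (5 + 4·8 + 17)/6 = 54/6 = 9; σ²_B = ((17−5)/6)² = 4.000
te_C = (6 + 4·7 + 20)/6 = 54/6 = 9; σ²_C = ((20−6)/6)² = 5.444
te_D = (1 + 4·3 + 5)/6 = 18/6 = 3; σ²_D = ((5−1)/6)² = 0.444
te_E = (12 + 4·13 + 20)/6 = 84/6 = 14; σ²_E = ((20−12)/6)² = 1.778
te_F = (8 + 4·11 + 14)/6 = 66/6 = 11; σ²_F = ((14−8)/6)² = 1.000
te_G = (1 + 4·2 + 3)/6 = 12/6 = 2; σ²_G = ((3−1)/6)² = 0.111
te_H = (11 + 4·14 + 17)/6 = 84/6 = 14; σ²_H = ((17−11)/6)² = 1.000
te_I = (7 + 4·11 + 15)/6 = 66/6 = 11; σ²_I = ((15−7)/6)² = 1.778

Forward pass:
ES_A = 0; EF_A = 2
ES_B = 0; EF_B = 9
ES_C = 0; EF_C = 9
ES_D = 0; EF_D = 3
ES_E = 0; EF_E = 14
ES_F = 0; EF_F = 11
ES_G = max(EF_B=9, EF_D=3) = 9; EF_G = 9+2 = 11
ES_H = 2; EF_H = 2+14 = 16
ES_I = max(EF_C=9, EF_E=14, EF_F=11, EF_G=11, EF_H=16) = 16; EF_I = 16+11 = 27
Expected project duration μ = 27 days. Critical path: A → H → I.

Variances on critical path: σ²_A=0.111, σ²_H=1.000, σ²_I=1.778.
Largest is σ²_I = 1.778.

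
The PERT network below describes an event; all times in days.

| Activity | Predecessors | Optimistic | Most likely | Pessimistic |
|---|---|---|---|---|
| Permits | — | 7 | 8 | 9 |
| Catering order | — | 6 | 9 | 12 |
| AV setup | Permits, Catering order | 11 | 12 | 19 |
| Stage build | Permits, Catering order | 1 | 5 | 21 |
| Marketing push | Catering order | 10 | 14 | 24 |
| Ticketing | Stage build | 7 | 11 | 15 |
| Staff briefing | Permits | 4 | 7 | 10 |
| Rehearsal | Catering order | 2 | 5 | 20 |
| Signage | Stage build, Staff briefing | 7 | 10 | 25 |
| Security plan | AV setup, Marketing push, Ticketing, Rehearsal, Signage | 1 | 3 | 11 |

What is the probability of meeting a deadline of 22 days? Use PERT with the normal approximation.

te_Permits = (7 + 4·8 + 9)/6 = 48/6 = 8; σ²_Permits = ((9−7)/6)² = 0.111
te_Catering order = (6 + 4·9 + 12)/6 = 54/6 = 9; σ²_Catering order = ((12−6)/6)² = 1.000
te_AV setup = (11 + 4·12 + 19)/6 = 78/6 = 13; σ²_AV setup = ((19−11)/6)² = 1.778
te_Stage build = (1 + 4·5 + 21)/6 = 42/6 = 7; σ²_Stage build = ((21−1)/6)² = 11.111
te_Marketing push = (10 + 4·14 + 24)/6 = 90/6 = 15; σ²_Marketing push = ((24−10)/6)² = 5.444
te_Ticketing = (7 + 4·11 + 15)/6 = 66/6 = 11; σ²_Ticketing = ((15−7)/6)² = 1.778
te_Staff briefing = (4 + 4·7 + 10)/6 = 42/6 = 7; σ²_Staff briefing = ((10−4)/6)² = 1.000
te_Rehearsal = (2 + 4·5 + 20)/6 = 42/6 = 7; σ²_Rehearsal = ((20−2)/6)² = 9.000
te_Signage = (7 + 4·10 + 25)/6 = 72/6 = 12; σ²_Signage = ((25−7)/6)² = 9.000
te_Security plan = (1 + 4·3 + 11)/6 = 24/6 = 4; σ²_Security plan = ((11−1)/6)² = 2.778

Forward pass:
ES_Permits = 0; EF_Permits = 8
ES_Catering order = 0; EF_Catering order = 9
ES_AV setup = max(EF_Permits=8, EF_Catering order=9) = 9; EF_AV setup = 9+13 = 22
ES_Stage build = max(EF_Permits=8, EF_Catering order=9) = 9; EF_Stage build = 9+7 = 16
ES_Marketing push = 9; EF_Marketing push = 9+15 = 24
ES_Ticketing = 16; EF_Ticketing = 16+11 = 27
ES_Staff briefing = 8; EF_Staff briefing = 8+7 = 15
ES_Rehearsal = 9; EF_Rehearsal = 9+7 = 16
ES_Signage = max(EF_Stage build=16, EF_Staff briefing=15) = 16; EF_Signage = 16+12 = 28
ES_Security plan = max(EF_AV setup=22, EF_Marketing push=24, EF_Ticketing=27, EF_Rehearsal=16, EF_Signage=28) = 28; EF_Security plan = 28+4 = 32
Expected project duration μ = 32 days. Critical path: Catering order → Stage build → Signage → Security plan.

Variance along critical path = 1.000 + 11.111 + 9.000 + 2.778 = 23.889; σ = √23.889 = 4.888 days.
Z = (22 − 32) / 4.888 = -2.046
P(T ≤ 22) = Φ(-2.046) ≈ 0.020

0.020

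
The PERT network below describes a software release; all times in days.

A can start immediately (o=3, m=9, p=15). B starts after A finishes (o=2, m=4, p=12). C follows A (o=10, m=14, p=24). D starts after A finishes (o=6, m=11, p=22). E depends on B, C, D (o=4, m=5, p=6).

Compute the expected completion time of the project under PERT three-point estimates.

29 days

te_A = (3 + 4·9 + 15)/6 = 54/6 = 9
te_B = (2 + 4·4 + 12)/6 = 30/6 = 5
te_C = (10 + 4·14 + 24)/6 = 90/6 = 15
te_D = (6 + 4·11 + 22)/6 = 72/6 = 12
te_E = (4 + 4·5 + 6)/6 = 30/6 = 5

Forward pass:
ES_A = 0; EF_A = 9
ES_B = 9; EF_B = 9+5 = 14
ES_C = 9; EF_C = 9+15 = 24
ES_D = 9; EF_D = 9+12 = 21
ES_E = max(EF_B=14, EF_C=24, EF_D=21) = 24; EF_E = 24+5 = 29
Expected project duration μ = 29 days. Critical path: A → C → E.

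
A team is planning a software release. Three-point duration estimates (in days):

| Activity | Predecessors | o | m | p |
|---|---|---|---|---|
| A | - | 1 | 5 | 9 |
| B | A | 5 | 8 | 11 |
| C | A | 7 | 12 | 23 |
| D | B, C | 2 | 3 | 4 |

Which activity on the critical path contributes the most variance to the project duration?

C

te_A = (1 + 4·5 + 9)/6 = 30/6 = 5; σ²_A = ((9−1)/6)² = 1.778
te_B = (5 + 4·8 + 11)/6 = 48/6 = 8; σ²_B = ((11−5)/6)² = 1.000
te_C = (7 + 4·12 + 23)/6 = 78/6 = 13; σ²_C = ((23−7)/6)² = 7.111
te_D = (2 + 4·3 + 4)/6 = 18/6 = 3; σ²_D = ((4−2)/6)² = 0.111

Forward pass:
ES_A = 0; EF_A = 5
ES_B = 5; EF_B = 5+8 = 13
ES_C = 5; EF_C = 5+13 = 18
ES_D = max(EF_B=13, EF_C=18) = 18; EF_D = 18+3 = 21
Expected project duration μ = 21 days. Critical path: A → C → D.

Variances on critical path: σ²_A=1.778, σ²_C=7.111, σ²_D=0.111.
Largest is σ²_C = 7.111.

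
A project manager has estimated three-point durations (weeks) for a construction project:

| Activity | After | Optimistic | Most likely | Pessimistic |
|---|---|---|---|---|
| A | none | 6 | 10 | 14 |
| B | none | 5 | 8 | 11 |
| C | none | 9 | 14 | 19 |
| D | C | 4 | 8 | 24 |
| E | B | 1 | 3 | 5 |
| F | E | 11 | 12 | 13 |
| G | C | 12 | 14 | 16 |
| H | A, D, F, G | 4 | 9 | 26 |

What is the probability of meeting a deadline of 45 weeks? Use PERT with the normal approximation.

0.929

te_A = (6 + 4·10 + 14)/6 = 60/6 = 10; σ²_A = ((14−6)/6)² = 1.778
te_B = (5 + 4·8 + 11)/6 = 48/6 = 8; σ²_B = ((11−5)/6)² = 1.000
te_C = (9 + 4·14 + 19)/6 = 84/6 = 14; σ²_C = ((19−9)/6)² = 2.778
te_D = (4 + 4·8 + 24)/6 = 60/6 = 10; σ²_D = ((24−4)/6)² = 11.111
te_E = (1 + 4·3 + 5)/6 = 18/6 = 3; σ²_E = ((5−1)/6)² = 0.444
te_F = (11 + 4·12 + 13)/6 = 72/6 = 12; σ²_F = ((13−11)/6)² = 0.111
te_G = (12 + 4·14 + 16)/6 = 84/6 = 14; σ²_G = ((16−12)/6)² = 0.444
te_H = (4 + 4·9 + 26)/6 = 66/6 = 11; σ²_H = ((26−4)/6)² = 13.444

Forward pass:
ES_A = 0; EF_A = 10
ES_B = 0; EF_B = 8
ES_C = 0; EF_C = 14
ES_D = 14; EF_D = 14+10 = 24
ES_E = 8; EF_E = 8+3 = 11
ES_F = 11; EF_F = 11+12 = 23
ES_G = 14; EF_G = 14+14 = 28
ES_H = max(EF_A=10, EF_D=24, EF_F=23, EF_G=28) = 28; EF_H = 28+11 = 39
Expected project duration μ = 39 weeks. Critical path: C → G → H.

Variance along critical path = 2.778 + 0.444 + 13.444 = 16.667; σ = √16.667 = 4.082 weeks.
Z = (45 − 39) / 4.082 = 1.470
P(T ≤ 45) = Φ(1.470) ≈ 0.929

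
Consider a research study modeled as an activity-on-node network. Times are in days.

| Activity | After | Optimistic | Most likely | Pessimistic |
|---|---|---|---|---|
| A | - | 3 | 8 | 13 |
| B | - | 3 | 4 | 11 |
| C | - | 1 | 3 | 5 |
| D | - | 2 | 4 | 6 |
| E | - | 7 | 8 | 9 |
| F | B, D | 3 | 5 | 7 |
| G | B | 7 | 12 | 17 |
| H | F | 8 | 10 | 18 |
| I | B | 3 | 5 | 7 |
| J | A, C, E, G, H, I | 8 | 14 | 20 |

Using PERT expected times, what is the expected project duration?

35 days

te_A = (3 + 4·8 + 13)/6 = 48/6 = 8
te_B = (3 + 4·4 + 11)/6 = 30/6 = 5
te_C = (1 + 4·3 + 5)/6 = 18/6 = 3
te_D = (2 + 4·4 + 6)/6 = 24/6 = 4
te_E = (7 + 4·8 + 9)/6 = 48/6 = 8
te_F = (3 + 4·5 + 7)/6 = 30/6 = 5
te_G = (7 + 4·12 + 17)/6 = 72/6 = 12
te_H = (8 + 4·10 + 18)/6 = 66/6 = 11
te_I = (3 + 4·5 + 7)/6 = 30/6 = 5
te_J = (8 + 4·14 + 20)/6 = 84/6 = 14

Forward pass:
ES_A = 0; EF_A = 8
ES_B = 0; EF_B = 5
ES_C = 0; EF_C = 3
ES_D = 0; EF_D = 4
ES_E = 0; EF_E = 8
ES_F = max(EF_B=5, EF_D=4) = 5; EF_F = 5+5 = 10
ES_G = 5; EF_G = 5+12 = 17
ES_H = 10; EF_H = 10+11 = 21
ES_I = 5; EF_I = 5+5 = 10
ES_J = max(EF_A=8, EF_C=3, EF_E=8, EF_G=17, EF_H=21, EF_I=10) = 21; EF_J = 21+14 = 35
Expected project duration μ = 35 days. Critical path: B → F → H → J.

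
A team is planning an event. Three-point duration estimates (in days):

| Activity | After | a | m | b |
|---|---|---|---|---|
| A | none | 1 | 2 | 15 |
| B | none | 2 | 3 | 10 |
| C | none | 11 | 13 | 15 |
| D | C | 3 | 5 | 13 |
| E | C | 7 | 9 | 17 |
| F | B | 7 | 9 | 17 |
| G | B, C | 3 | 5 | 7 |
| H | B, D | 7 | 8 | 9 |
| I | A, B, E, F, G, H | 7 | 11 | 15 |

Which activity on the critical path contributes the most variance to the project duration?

D

te_A = (1 + 4·2 + 15)/6 = 24/6 = 4; σ²_A = ((15−1)/6)² = 5.444
te_B = (2 + 4·3 + 10)/6 = 24/6 = 4; σ²_B = ((10−2)/6)² = 1.778
te_C = (11 + 4·13 + 15)/6 = 78/6 = 13; σ²_C = ((15−11)/6)² = 0.444
te_D = (3 + 4·5 + 13)/6 = 36/6 = 6; σ²_D = ((13−3)/6)² = 2.778
te_E = (7 + 4·9 + 17)/6 = 60/6 = 10; σ²_E = ((17−7)/6)² = 2.778
te_F = (7 + 4·9 + 17)/6 = 60/6 = 10; σ²_F = ((17−7)/6)² = 2.778
te_G = (3 + 4·5 + 7)/6 = 30/6 = 5; σ²_G = ((7−3)/6)² = 0.444
te_H = (7 + 4·8 + 9)/6 = 48/6 = 8; σ²_H = ((9−7)/6)² = 0.111
te_I = (7 + 4·11 + 15)/6 = 66/6 = 11; σ²_I = ((15−7)/6)² = 1.778

Forward pass:
ES_A = 0; EF_A = 4
ES_B = 0; EF_B = 4
ES_C = 0; EF_C = 13
ES_D = 13; EF_D = 13+6 = 19
ES_E = 13; EF_E = 13+10 = 23
ES_F = 4; EF_F = 4+10 = 14
ES_G = max(EF_B=4, EF_C=13) = 13; EF_G = 13+5 = 18
ES_H = max(EF_B=4, EF_D=19) = 19; EF_H = 19+8 = 27
ES_I = max(EF_A=4, EF_B=4, EF_E=23, EF_F=14, EF_G=18, EF_H=27) = 27; EF_I = 27+11 = 38
Expected project duration μ = 38 days. Critical path: C → D → H → I.

Variances on critical path: σ²_C=0.444, σ²_D=2.778, σ²_H=0.111, σ²_I=1.778.
Largest is σ²_D = 2.778.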